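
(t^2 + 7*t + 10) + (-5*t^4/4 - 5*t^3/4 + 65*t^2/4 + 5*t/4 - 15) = -5*t^4/4 - 5*t^3/4 + 69*t^2/4 + 33*t/4 - 5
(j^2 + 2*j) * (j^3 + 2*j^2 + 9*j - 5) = j^5 + 4*j^4 + 13*j^3 + 13*j^2 - 10*j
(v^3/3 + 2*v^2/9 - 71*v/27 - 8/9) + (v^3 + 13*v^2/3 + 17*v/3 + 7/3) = 4*v^3/3 + 41*v^2/9 + 82*v/27 + 13/9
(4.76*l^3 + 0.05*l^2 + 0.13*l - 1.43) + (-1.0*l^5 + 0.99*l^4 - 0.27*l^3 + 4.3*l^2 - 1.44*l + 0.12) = -1.0*l^5 + 0.99*l^4 + 4.49*l^3 + 4.35*l^2 - 1.31*l - 1.31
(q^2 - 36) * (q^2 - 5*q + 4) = q^4 - 5*q^3 - 32*q^2 + 180*q - 144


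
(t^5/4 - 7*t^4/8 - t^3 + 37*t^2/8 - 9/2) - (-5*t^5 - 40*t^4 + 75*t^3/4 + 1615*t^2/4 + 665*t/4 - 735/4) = 21*t^5/4 + 313*t^4/8 - 79*t^3/4 - 3193*t^2/8 - 665*t/4 + 717/4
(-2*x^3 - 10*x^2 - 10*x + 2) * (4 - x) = 2*x^4 + 2*x^3 - 30*x^2 - 42*x + 8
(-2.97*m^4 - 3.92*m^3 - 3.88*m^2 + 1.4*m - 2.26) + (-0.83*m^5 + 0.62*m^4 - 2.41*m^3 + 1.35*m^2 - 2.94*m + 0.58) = -0.83*m^5 - 2.35*m^4 - 6.33*m^3 - 2.53*m^2 - 1.54*m - 1.68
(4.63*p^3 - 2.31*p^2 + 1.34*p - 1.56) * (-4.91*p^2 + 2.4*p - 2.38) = -22.7333*p^5 + 22.4541*p^4 - 23.1428*p^3 + 16.3734*p^2 - 6.9332*p + 3.7128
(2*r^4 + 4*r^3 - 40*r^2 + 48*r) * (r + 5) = 2*r^5 + 14*r^4 - 20*r^3 - 152*r^2 + 240*r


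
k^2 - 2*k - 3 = (k - 3)*(k + 1)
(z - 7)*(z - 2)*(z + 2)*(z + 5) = z^4 - 2*z^3 - 39*z^2 + 8*z + 140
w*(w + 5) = w^2 + 5*w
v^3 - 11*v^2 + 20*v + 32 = (v - 8)*(v - 4)*(v + 1)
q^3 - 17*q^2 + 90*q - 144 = (q - 8)*(q - 6)*(q - 3)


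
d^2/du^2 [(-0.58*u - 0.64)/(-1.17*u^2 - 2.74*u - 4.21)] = ((0.58*u + 0.64)*(2.34*u + 2.74)*(4.68*u + 5.48) - (4.0716*u + 4.676)*(1.17*u^2 + 2.74*u + 4.21))/(1.17*u^2 + 2.74*u + 4.21)^3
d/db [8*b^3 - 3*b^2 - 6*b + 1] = 24*b^2 - 6*b - 6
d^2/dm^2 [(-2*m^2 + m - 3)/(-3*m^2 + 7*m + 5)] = 2*(33*m^3 + 171*m^2 - 234*m + 277)/(27*m^6 - 189*m^5 + 306*m^4 + 287*m^3 - 510*m^2 - 525*m - 125)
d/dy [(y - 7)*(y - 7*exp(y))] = y - (y - 7)*(7*exp(y) - 1) - 7*exp(y)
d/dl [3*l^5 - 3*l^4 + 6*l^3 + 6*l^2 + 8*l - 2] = 15*l^4 - 12*l^3 + 18*l^2 + 12*l + 8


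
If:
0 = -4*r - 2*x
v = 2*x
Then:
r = -x/2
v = 2*x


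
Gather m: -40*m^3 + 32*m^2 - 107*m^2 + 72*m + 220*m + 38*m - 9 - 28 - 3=-40*m^3 - 75*m^2 + 330*m - 40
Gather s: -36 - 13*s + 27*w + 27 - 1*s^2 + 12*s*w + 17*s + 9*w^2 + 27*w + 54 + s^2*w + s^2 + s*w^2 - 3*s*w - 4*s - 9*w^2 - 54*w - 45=s^2*w + s*(w^2 + 9*w)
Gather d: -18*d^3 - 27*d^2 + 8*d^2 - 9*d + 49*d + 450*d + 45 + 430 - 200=-18*d^3 - 19*d^2 + 490*d + 275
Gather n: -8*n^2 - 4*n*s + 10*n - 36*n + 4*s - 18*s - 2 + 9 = -8*n^2 + n*(-4*s - 26) - 14*s + 7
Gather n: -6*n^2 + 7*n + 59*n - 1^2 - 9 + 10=-6*n^2 + 66*n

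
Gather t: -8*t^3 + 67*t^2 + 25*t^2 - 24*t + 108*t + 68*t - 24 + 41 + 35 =-8*t^3 + 92*t^2 + 152*t + 52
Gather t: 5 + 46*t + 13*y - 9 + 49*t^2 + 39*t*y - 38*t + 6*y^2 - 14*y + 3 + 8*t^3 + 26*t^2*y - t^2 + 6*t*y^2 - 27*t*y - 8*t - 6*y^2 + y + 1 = 8*t^3 + t^2*(26*y + 48) + t*(6*y^2 + 12*y)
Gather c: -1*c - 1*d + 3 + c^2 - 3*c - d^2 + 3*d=c^2 - 4*c - d^2 + 2*d + 3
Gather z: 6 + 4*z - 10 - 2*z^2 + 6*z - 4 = -2*z^2 + 10*z - 8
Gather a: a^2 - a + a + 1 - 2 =a^2 - 1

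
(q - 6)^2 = q^2 - 12*q + 36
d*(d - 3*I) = d^2 - 3*I*d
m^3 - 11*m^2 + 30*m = m*(m - 6)*(m - 5)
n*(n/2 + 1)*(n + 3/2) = n^3/2 + 7*n^2/4 + 3*n/2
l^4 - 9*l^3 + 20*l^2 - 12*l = l*(l - 6)*(l - 2)*(l - 1)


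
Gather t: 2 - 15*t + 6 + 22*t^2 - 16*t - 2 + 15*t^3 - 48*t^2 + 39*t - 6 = 15*t^3 - 26*t^2 + 8*t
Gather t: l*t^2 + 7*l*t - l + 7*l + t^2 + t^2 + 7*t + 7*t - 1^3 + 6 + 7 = 6*l + t^2*(l + 2) + t*(7*l + 14) + 12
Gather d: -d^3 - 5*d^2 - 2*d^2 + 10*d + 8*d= -d^3 - 7*d^2 + 18*d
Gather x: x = x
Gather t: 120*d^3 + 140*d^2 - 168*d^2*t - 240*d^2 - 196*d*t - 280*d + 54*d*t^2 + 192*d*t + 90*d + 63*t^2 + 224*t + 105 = 120*d^3 - 100*d^2 - 190*d + t^2*(54*d + 63) + t*(-168*d^2 - 4*d + 224) + 105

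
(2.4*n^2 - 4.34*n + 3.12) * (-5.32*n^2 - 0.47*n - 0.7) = -12.768*n^4 + 21.9608*n^3 - 16.2386*n^2 + 1.5716*n - 2.184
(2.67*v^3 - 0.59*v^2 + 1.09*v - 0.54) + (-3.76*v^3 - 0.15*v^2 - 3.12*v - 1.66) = -1.09*v^3 - 0.74*v^2 - 2.03*v - 2.2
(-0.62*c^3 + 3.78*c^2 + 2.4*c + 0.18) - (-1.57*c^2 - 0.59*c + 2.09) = -0.62*c^3 + 5.35*c^2 + 2.99*c - 1.91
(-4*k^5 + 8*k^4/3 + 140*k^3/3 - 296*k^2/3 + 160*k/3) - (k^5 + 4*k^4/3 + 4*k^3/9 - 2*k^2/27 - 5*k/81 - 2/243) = -5*k^5 + 4*k^4/3 + 416*k^3/9 - 2662*k^2/27 + 4325*k/81 + 2/243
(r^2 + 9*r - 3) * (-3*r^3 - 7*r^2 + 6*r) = -3*r^5 - 34*r^4 - 48*r^3 + 75*r^2 - 18*r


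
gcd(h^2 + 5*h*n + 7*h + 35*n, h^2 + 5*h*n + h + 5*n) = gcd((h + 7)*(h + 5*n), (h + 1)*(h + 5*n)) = h + 5*n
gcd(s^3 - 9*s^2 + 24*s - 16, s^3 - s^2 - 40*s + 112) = s^2 - 8*s + 16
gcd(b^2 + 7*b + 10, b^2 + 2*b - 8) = 1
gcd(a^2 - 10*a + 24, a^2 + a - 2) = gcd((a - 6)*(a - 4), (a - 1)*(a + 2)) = 1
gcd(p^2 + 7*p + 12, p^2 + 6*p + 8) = p + 4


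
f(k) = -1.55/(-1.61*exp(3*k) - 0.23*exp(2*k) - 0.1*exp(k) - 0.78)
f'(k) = -1.55*(4.83*exp(3*k) + 0.46*exp(2*k) + 0.1*exp(k))/(-1.61*exp(3*k) - 0.23*exp(2*k) - 0.1*exp(k) - 0.78)^2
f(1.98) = 0.00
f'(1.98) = -0.01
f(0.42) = 0.22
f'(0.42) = -0.55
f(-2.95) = 1.97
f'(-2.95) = -0.02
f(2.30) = 0.00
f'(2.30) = -0.00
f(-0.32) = 0.97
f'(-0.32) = -1.33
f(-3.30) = 1.98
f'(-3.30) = -0.01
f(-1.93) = 1.93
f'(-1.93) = -0.09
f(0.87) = 0.06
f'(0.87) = -0.18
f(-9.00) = 1.99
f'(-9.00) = 0.00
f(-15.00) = 1.99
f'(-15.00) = 0.00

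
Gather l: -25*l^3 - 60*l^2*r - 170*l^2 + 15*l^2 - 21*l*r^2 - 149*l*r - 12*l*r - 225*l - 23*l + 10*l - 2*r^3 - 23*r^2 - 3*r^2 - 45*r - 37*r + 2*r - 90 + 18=-25*l^3 + l^2*(-60*r - 155) + l*(-21*r^2 - 161*r - 238) - 2*r^3 - 26*r^2 - 80*r - 72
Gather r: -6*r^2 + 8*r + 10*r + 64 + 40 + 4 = -6*r^2 + 18*r + 108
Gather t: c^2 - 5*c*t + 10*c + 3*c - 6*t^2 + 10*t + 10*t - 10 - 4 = c^2 + 13*c - 6*t^2 + t*(20 - 5*c) - 14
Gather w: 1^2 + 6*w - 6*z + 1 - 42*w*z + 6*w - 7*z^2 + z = w*(12 - 42*z) - 7*z^2 - 5*z + 2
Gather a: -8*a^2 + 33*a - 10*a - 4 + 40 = -8*a^2 + 23*a + 36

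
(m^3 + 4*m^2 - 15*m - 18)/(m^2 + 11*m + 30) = (m^2 - 2*m - 3)/(m + 5)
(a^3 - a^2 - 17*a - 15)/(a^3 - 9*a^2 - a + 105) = (a + 1)/(a - 7)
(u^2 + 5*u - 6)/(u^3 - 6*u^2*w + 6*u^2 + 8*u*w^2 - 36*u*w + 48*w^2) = (u - 1)/(u^2 - 6*u*w + 8*w^2)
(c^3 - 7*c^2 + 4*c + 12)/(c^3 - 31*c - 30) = (c - 2)/(c + 5)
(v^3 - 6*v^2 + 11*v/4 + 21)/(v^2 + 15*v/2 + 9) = (v^2 - 15*v/2 + 14)/(v + 6)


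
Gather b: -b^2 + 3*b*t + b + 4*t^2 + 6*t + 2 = -b^2 + b*(3*t + 1) + 4*t^2 + 6*t + 2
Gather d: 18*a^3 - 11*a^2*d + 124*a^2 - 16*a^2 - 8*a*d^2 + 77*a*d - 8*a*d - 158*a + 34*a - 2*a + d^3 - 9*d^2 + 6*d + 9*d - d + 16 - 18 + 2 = 18*a^3 + 108*a^2 - 126*a + d^3 + d^2*(-8*a - 9) + d*(-11*a^2 + 69*a + 14)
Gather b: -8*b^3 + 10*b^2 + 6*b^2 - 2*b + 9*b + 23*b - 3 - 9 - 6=-8*b^3 + 16*b^2 + 30*b - 18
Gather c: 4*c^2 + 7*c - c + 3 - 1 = 4*c^2 + 6*c + 2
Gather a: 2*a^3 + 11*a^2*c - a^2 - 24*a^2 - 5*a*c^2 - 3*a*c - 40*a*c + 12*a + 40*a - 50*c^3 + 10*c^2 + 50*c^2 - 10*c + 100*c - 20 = 2*a^3 + a^2*(11*c - 25) + a*(-5*c^2 - 43*c + 52) - 50*c^3 + 60*c^2 + 90*c - 20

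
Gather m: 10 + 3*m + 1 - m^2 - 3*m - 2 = 9 - m^2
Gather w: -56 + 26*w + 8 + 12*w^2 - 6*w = 12*w^2 + 20*w - 48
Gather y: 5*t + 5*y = 5*t + 5*y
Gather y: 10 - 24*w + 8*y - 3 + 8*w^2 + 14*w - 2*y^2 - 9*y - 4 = 8*w^2 - 10*w - 2*y^2 - y + 3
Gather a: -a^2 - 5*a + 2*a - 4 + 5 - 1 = -a^2 - 3*a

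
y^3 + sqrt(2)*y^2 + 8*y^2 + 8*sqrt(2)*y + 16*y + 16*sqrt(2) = (y + 4)^2*(y + sqrt(2))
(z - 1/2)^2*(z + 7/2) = z^3 + 5*z^2/2 - 13*z/4 + 7/8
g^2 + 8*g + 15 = (g + 3)*(g + 5)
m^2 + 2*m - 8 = (m - 2)*(m + 4)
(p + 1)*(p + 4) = p^2 + 5*p + 4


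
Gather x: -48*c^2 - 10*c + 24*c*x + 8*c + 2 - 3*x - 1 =-48*c^2 - 2*c + x*(24*c - 3) + 1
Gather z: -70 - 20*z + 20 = -20*z - 50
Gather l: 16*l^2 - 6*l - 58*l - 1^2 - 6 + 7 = 16*l^2 - 64*l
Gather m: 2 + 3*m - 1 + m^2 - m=m^2 + 2*m + 1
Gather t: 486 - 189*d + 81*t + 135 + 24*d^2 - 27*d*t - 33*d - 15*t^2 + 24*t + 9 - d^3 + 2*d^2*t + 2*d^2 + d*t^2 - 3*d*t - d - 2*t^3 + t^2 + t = -d^3 + 26*d^2 - 223*d - 2*t^3 + t^2*(d - 14) + t*(2*d^2 - 30*d + 106) + 630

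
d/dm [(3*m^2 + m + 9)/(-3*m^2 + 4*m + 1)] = 5*(3*m^2 + 12*m - 7)/(9*m^4 - 24*m^3 + 10*m^2 + 8*m + 1)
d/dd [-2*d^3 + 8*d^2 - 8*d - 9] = -6*d^2 + 16*d - 8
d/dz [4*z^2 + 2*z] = 8*z + 2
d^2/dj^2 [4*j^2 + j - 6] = 8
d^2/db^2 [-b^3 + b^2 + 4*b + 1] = 2 - 6*b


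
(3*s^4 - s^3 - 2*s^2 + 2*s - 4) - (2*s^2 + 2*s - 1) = 3*s^4 - s^3 - 4*s^2 - 3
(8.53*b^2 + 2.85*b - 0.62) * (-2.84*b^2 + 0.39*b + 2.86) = -24.2252*b^4 - 4.7673*b^3 + 27.2681*b^2 + 7.9092*b - 1.7732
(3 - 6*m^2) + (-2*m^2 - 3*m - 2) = -8*m^2 - 3*m + 1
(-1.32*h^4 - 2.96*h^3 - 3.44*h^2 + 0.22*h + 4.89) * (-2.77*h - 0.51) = 3.6564*h^5 + 8.8724*h^4 + 11.0384*h^3 + 1.145*h^2 - 13.6575*h - 2.4939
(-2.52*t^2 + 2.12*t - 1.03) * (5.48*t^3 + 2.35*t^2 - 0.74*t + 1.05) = -13.8096*t^5 + 5.6956*t^4 + 1.2024*t^3 - 6.6353*t^2 + 2.9882*t - 1.0815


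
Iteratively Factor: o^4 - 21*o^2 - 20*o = (o + 4)*(o^3 - 4*o^2 - 5*o) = o*(o + 4)*(o^2 - 4*o - 5) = o*(o - 5)*(o + 4)*(o + 1)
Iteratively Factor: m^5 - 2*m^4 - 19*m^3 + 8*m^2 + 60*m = (m + 2)*(m^4 - 4*m^3 - 11*m^2 + 30*m) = (m - 5)*(m + 2)*(m^3 + m^2 - 6*m) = (m - 5)*(m + 2)*(m + 3)*(m^2 - 2*m) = m*(m - 5)*(m + 2)*(m + 3)*(m - 2)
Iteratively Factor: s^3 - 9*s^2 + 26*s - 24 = (s - 3)*(s^2 - 6*s + 8) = (s - 3)*(s - 2)*(s - 4)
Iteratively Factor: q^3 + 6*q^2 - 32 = (q + 4)*(q^2 + 2*q - 8) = (q - 2)*(q + 4)*(q + 4)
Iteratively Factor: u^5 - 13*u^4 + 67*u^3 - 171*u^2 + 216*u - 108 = (u - 3)*(u^4 - 10*u^3 + 37*u^2 - 60*u + 36) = (u - 3)*(u - 2)*(u^3 - 8*u^2 + 21*u - 18) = (u - 3)^2*(u - 2)*(u^2 - 5*u + 6) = (u - 3)^3*(u - 2)*(u - 2)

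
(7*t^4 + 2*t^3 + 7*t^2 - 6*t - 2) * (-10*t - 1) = -70*t^5 - 27*t^4 - 72*t^3 + 53*t^2 + 26*t + 2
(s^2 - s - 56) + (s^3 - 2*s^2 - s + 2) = s^3 - s^2 - 2*s - 54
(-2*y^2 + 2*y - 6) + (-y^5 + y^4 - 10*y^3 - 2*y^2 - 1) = -y^5 + y^4 - 10*y^3 - 4*y^2 + 2*y - 7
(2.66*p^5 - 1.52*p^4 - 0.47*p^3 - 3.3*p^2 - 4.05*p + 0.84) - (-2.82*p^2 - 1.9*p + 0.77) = 2.66*p^5 - 1.52*p^4 - 0.47*p^3 - 0.48*p^2 - 2.15*p + 0.07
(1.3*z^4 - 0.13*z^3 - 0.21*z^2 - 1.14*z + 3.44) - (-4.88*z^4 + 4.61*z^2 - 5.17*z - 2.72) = 6.18*z^4 - 0.13*z^3 - 4.82*z^2 + 4.03*z + 6.16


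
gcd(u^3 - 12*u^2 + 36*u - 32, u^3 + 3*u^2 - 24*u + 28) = u^2 - 4*u + 4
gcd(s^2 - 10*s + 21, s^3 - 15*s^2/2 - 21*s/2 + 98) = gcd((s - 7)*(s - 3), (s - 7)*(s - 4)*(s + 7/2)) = s - 7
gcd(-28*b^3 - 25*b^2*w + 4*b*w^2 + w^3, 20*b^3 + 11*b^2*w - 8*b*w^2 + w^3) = -4*b^2 - 3*b*w + w^2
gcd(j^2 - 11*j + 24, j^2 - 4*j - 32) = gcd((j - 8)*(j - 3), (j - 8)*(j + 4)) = j - 8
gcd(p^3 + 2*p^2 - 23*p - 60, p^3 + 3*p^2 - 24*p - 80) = p^2 - p - 20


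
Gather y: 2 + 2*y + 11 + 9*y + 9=11*y + 22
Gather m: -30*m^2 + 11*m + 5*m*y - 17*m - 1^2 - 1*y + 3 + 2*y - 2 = -30*m^2 + m*(5*y - 6) + y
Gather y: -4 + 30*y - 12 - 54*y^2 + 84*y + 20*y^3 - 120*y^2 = 20*y^3 - 174*y^2 + 114*y - 16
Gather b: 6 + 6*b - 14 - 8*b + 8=-2*b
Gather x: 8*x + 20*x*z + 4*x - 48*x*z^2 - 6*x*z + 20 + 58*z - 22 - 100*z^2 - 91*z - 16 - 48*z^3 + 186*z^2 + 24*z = x*(-48*z^2 + 14*z + 12) - 48*z^3 + 86*z^2 - 9*z - 18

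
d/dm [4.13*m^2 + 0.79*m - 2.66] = 8.26*m + 0.79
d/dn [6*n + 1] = 6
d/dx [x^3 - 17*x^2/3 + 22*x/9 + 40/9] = 3*x^2 - 34*x/3 + 22/9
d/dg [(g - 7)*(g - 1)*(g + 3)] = 3*g^2 - 10*g - 17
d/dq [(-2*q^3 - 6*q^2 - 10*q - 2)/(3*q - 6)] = 2*(-2*q^3 + 3*q^2 + 12*q + 11)/(3*(q^2 - 4*q + 4))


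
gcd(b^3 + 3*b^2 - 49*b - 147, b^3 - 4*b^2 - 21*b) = b^2 - 4*b - 21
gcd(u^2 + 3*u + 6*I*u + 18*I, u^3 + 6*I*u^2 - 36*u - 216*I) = u + 6*I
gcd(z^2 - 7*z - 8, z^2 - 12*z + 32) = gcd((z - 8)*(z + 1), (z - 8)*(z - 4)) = z - 8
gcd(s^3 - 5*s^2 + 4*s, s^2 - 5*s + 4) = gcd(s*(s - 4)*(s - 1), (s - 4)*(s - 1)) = s^2 - 5*s + 4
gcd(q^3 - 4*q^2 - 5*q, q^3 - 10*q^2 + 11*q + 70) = q - 5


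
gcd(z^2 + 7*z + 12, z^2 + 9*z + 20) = z + 4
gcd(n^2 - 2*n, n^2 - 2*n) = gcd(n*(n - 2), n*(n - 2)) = n^2 - 2*n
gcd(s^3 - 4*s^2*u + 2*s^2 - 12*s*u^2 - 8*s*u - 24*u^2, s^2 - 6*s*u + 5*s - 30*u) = s - 6*u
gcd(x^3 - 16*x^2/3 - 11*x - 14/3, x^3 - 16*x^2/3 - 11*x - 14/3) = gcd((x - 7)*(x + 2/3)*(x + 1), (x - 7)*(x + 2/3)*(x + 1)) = x^3 - 16*x^2/3 - 11*x - 14/3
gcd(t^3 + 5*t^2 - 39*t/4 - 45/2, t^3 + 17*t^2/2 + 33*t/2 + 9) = t^2 + 15*t/2 + 9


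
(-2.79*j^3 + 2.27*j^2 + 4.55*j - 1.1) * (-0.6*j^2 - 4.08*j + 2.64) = 1.674*j^5 + 10.0212*j^4 - 19.3572*j^3 - 11.9112*j^2 + 16.5*j - 2.904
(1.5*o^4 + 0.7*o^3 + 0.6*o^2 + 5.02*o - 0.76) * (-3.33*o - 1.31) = -4.995*o^5 - 4.296*o^4 - 2.915*o^3 - 17.5026*o^2 - 4.0454*o + 0.9956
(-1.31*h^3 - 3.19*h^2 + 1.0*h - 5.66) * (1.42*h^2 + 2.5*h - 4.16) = -1.8602*h^5 - 7.8048*h^4 - 1.1054*h^3 + 7.7332*h^2 - 18.31*h + 23.5456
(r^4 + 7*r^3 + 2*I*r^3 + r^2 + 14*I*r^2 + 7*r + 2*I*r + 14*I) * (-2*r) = -2*r^5 - 14*r^4 - 4*I*r^4 - 2*r^3 - 28*I*r^3 - 14*r^2 - 4*I*r^2 - 28*I*r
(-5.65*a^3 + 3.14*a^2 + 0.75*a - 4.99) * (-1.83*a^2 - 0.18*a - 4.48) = 10.3395*a^5 - 4.7292*a^4 + 23.3743*a^3 - 5.0705*a^2 - 2.4618*a + 22.3552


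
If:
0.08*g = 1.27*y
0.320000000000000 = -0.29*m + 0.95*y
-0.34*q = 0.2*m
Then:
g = 15.875*y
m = 3.27586206896552*y - 1.10344827586207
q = 0.649087221095335 - 1.92697768762677*y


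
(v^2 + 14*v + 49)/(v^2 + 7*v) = (v + 7)/v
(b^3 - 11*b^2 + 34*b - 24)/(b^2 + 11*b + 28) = (b^3 - 11*b^2 + 34*b - 24)/(b^2 + 11*b + 28)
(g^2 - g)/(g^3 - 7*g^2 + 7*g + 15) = g*(g - 1)/(g^3 - 7*g^2 + 7*g + 15)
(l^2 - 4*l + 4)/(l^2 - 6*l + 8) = (l - 2)/(l - 4)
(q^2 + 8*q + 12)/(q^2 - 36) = (q + 2)/(q - 6)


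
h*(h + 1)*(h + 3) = h^3 + 4*h^2 + 3*h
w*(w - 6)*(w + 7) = w^3 + w^2 - 42*w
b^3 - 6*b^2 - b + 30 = (b - 5)*(b - 3)*(b + 2)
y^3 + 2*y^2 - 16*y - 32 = (y - 4)*(y + 2)*(y + 4)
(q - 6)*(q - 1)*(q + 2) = q^3 - 5*q^2 - 8*q + 12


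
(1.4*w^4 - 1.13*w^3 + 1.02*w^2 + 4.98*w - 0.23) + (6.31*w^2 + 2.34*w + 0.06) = 1.4*w^4 - 1.13*w^3 + 7.33*w^2 + 7.32*w - 0.17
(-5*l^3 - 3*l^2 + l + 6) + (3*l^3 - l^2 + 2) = -2*l^3 - 4*l^2 + l + 8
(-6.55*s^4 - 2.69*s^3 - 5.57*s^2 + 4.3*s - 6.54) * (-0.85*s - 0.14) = 5.5675*s^5 + 3.2035*s^4 + 5.1111*s^3 - 2.8752*s^2 + 4.957*s + 0.9156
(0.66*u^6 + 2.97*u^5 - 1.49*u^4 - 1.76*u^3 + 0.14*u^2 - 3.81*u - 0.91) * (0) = 0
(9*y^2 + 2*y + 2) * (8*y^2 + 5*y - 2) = 72*y^4 + 61*y^3 + 8*y^2 + 6*y - 4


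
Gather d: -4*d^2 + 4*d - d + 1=-4*d^2 + 3*d + 1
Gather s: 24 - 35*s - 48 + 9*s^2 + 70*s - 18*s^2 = -9*s^2 + 35*s - 24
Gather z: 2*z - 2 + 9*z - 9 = 11*z - 11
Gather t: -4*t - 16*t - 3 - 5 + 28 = 20 - 20*t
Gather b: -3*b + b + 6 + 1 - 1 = 6 - 2*b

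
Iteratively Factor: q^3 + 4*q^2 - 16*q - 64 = (q + 4)*(q^2 - 16) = (q - 4)*(q + 4)*(q + 4)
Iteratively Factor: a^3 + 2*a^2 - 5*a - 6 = (a + 3)*(a^2 - a - 2) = (a - 2)*(a + 3)*(a + 1)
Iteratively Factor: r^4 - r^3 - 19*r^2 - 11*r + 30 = (r + 2)*(r^3 - 3*r^2 - 13*r + 15) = (r + 2)*(r + 3)*(r^2 - 6*r + 5) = (r - 1)*(r + 2)*(r + 3)*(r - 5)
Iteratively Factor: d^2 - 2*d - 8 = (d - 4)*(d + 2)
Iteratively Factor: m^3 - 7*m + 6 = (m - 2)*(m^2 + 2*m - 3) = (m - 2)*(m + 3)*(m - 1)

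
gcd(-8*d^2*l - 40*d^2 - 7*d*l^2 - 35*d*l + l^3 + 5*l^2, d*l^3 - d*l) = 1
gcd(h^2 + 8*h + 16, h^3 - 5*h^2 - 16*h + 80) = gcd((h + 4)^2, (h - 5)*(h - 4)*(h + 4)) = h + 4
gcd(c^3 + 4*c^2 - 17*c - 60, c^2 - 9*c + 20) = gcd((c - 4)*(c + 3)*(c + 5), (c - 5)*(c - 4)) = c - 4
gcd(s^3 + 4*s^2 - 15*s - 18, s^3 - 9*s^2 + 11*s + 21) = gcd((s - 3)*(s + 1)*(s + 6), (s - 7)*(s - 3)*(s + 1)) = s^2 - 2*s - 3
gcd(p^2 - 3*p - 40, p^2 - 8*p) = p - 8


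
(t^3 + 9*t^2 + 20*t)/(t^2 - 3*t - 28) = t*(t + 5)/(t - 7)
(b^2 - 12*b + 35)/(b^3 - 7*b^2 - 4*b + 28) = (b - 5)/(b^2 - 4)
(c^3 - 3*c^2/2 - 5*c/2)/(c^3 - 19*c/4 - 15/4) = 2*c/(2*c + 3)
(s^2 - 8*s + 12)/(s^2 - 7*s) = (s^2 - 8*s + 12)/(s*(s - 7))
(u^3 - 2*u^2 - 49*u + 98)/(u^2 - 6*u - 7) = (u^2 + 5*u - 14)/(u + 1)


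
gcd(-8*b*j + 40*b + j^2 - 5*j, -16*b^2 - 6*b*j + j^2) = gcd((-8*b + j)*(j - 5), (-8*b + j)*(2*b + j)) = 8*b - j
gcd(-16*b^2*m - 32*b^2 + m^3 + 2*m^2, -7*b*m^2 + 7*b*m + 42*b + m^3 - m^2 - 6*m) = m + 2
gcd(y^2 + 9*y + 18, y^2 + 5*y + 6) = y + 3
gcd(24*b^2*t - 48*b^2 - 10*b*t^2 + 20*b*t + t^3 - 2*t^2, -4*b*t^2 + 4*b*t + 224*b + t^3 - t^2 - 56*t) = -4*b + t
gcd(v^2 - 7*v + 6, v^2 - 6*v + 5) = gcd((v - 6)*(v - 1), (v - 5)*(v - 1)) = v - 1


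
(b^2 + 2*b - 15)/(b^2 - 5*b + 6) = (b + 5)/(b - 2)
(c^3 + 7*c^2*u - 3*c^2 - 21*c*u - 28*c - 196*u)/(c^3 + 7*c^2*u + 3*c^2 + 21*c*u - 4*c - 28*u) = (c - 7)/(c - 1)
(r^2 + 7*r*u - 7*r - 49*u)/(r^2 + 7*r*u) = (r - 7)/r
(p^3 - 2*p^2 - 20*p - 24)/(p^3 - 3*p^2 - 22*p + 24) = (p^2 + 4*p + 4)/(p^2 + 3*p - 4)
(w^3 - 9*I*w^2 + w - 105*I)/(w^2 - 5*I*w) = w - 4*I + 21/w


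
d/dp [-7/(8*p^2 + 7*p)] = 7*(16*p + 7)/(p^2*(8*p + 7)^2)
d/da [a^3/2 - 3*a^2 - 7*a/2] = 3*a^2/2 - 6*a - 7/2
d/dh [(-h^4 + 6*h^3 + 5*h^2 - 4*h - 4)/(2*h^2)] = -h + 3 + 2/h^2 + 4/h^3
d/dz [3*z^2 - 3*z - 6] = 6*z - 3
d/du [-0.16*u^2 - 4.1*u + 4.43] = -0.32*u - 4.1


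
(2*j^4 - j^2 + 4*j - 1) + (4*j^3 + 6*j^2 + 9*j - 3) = 2*j^4 + 4*j^3 + 5*j^2 + 13*j - 4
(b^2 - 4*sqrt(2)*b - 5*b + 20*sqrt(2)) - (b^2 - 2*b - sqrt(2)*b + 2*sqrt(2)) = -3*sqrt(2)*b - 3*b + 18*sqrt(2)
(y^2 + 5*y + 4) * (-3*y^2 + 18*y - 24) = -3*y^4 + 3*y^3 + 54*y^2 - 48*y - 96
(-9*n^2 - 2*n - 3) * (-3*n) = 27*n^3 + 6*n^2 + 9*n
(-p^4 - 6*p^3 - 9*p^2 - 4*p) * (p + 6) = -p^5 - 12*p^4 - 45*p^3 - 58*p^2 - 24*p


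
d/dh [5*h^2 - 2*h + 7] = 10*h - 2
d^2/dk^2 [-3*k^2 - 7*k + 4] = -6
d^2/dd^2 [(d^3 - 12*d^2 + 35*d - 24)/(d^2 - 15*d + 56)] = 48/(d^3 - 21*d^2 + 147*d - 343)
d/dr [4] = 0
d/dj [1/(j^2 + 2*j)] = 2*(-j - 1)/(j^2*(j + 2)^2)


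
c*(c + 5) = c^2 + 5*c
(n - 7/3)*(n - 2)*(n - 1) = n^3 - 16*n^2/3 + 9*n - 14/3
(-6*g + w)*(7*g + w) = -42*g^2 + g*w + w^2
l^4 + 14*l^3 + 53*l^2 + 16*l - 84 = (l - 1)*(l + 2)*(l + 6)*(l + 7)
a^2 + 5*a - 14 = (a - 2)*(a + 7)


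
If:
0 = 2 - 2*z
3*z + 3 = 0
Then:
No Solution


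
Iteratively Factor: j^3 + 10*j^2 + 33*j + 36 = (j + 3)*(j^2 + 7*j + 12) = (j + 3)^2*(j + 4)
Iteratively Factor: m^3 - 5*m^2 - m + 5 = (m - 5)*(m^2 - 1) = (m - 5)*(m - 1)*(m + 1)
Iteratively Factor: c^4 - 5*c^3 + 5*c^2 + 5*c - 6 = (c + 1)*(c^3 - 6*c^2 + 11*c - 6) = (c - 3)*(c + 1)*(c^2 - 3*c + 2) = (c - 3)*(c - 2)*(c + 1)*(c - 1)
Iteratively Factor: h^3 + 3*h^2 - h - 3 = (h + 1)*(h^2 + 2*h - 3) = (h - 1)*(h + 1)*(h + 3)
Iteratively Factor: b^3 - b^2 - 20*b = (b - 5)*(b^2 + 4*b) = (b - 5)*(b + 4)*(b)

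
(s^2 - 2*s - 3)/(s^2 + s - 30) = (s^2 - 2*s - 3)/(s^2 + s - 30)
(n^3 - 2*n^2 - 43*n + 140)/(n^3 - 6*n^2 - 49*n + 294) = (n^2 - 9*n + 20)/(n^2 - 13*n + 42)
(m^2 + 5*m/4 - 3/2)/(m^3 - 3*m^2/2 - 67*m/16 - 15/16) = 4*(-4*m^2 - 5*m + 6)/(-16*m^3 + 24*m^2 + 67*m + 15)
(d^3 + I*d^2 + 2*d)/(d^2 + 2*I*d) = d - I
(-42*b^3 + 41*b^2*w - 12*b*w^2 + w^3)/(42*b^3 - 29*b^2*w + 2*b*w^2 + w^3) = (-7*b + w)/(7*b + w)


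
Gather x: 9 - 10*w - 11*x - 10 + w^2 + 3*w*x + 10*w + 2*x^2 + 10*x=w^2 + 2*x^2 + x*(3*w - 1) - 1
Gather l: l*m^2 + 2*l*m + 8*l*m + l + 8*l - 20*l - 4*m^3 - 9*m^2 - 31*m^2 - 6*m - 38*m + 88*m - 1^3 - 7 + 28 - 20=l*(m^2 + 10*m - 11) - 4*m^3 - 40*m^2 + 44*m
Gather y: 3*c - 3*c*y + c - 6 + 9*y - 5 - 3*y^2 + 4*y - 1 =4*c - 3*y^2 + y*(13 - 3*c) - 12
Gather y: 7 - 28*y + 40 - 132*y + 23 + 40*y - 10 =60 - 120*y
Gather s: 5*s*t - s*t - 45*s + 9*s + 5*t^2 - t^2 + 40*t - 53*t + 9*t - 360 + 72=s*(4*t - 36) + 4*t^2 - 4*t - 288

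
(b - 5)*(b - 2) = b^2 - 7*b + 10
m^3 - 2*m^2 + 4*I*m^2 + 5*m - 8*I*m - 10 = (m - 2)*(m - I)*(m + 5*I)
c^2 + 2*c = c*(c + 2)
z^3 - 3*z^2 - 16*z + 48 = (z - 4)*(z - 3)*(z + 4)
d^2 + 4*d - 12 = (d - 2)*(d + 6)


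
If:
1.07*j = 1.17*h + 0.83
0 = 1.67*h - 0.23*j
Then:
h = 0.13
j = 0.91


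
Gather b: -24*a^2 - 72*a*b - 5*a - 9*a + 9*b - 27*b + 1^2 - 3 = -24*a^2 - 14*a + b*(-72*a - 18) - 2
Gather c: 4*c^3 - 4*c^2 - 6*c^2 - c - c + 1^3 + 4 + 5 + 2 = 4*c^3 - 10*c^2 - 2*c + 12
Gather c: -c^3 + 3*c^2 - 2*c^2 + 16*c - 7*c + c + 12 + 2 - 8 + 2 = -c^3 + c^2 + 10*c + 8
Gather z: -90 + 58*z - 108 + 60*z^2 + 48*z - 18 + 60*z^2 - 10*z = 120*z^2 + 96*z - 216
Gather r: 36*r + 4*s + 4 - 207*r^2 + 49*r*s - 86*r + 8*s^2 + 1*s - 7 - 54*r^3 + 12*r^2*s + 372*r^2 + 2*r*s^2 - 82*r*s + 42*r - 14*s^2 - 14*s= -54*r^3 + r^2*(12*s + 165) + r*(2*s^2 - 33*s - 8) - 6*s^2 - 9*s - 3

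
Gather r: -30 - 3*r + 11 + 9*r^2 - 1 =9*r^2 - 3*r - 20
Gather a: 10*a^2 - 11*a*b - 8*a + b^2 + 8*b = 10*a^2 + a*(-11*b - 8) + b^2 + 8*b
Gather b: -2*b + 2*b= 0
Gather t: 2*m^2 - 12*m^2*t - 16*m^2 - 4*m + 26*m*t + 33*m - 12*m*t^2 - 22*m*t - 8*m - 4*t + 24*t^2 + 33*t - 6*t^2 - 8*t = -14*m^2 + 21*m + t^2*(18 - 12*m) + t*(-12*m^2 + 4*m + 21)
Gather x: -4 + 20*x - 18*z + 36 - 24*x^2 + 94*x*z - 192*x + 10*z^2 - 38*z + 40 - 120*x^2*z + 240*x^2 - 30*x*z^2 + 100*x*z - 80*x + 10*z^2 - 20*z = x^2*(216 - 120*z) + x*(-30*z^2 + 194*z - 252) + 20*z^2 - 76*z + 72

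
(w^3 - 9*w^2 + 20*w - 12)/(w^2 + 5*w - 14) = (w^2 - 7*w + 6)/(w + 7)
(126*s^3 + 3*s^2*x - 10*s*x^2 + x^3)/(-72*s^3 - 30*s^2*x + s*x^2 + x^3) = (-7*s + x)/(4*s + x)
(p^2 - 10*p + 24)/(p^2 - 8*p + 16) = (p - 6)/(p - 4)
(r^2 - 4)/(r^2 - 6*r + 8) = (r + 2)/(r - 4)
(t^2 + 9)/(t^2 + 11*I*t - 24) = (t - 3*I)/(t + 8*I)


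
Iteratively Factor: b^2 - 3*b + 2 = (b - 2)*(b - 1)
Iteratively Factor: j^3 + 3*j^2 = (j + 3)*(j^2) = j*(j + 3)*(j)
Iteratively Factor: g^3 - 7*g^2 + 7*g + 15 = (g + 1)*(g^2 - 8*g + 15) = (g - 5)*(g + 1)*(g - 3)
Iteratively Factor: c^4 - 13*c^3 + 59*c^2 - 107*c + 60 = (c - 3)*(c^3 - 10*c^2 + 29*c - 20) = (c - 5)*(c - 3)*(c^2 - 5*c + 4) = (c - 5)*(c - 3)*(c - 1)*(c - 4)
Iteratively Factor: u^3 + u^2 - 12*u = (u + 4)*(u^2 - 3*u) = (u - 3)*(u + 4)*(u)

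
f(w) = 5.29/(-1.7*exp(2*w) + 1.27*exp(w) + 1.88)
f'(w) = 5.29*(3.4*exp(2*w) - 1.27*exp(w))/(-1.7*exp(2*w) + 1.27*exp(w) + 1.88)^2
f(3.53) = -0.00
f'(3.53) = 0.01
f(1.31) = -0.32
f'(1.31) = 0.79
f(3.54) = -0.00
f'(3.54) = 0.01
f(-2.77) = 2.71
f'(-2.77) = -0.09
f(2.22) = -0.04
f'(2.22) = 0.09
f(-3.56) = 2.76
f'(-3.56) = -0.05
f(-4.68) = 2.80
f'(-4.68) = -0.02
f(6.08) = -0.00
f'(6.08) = 0.00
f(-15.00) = 2.81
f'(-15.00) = 0.00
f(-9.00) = 2.81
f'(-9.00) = 0.00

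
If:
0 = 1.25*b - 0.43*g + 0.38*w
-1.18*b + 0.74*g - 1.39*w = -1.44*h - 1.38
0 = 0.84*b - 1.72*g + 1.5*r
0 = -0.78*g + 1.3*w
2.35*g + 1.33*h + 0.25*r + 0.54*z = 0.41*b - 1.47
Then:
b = -0.031046764521121*z - 0.0112352874694489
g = -0.192121067581195*z - 0.0695252937465897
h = -0.0379823350608022*z - 0.972078483907034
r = -0.202912636027942*z - 0.0734305758465315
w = -0.115272640548717*z - 0.0417151762479538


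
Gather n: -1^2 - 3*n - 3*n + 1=-6*n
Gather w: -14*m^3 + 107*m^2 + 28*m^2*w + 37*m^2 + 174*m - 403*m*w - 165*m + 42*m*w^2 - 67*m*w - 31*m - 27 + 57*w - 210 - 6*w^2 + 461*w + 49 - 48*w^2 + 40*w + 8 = -14*m^3 + 144*m^2 - 22*m + w^2*(42*m - 54) + w*(28*m^2 - 470*m + 558) - 180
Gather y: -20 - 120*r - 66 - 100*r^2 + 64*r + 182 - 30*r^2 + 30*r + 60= -130*r^2 - 26*r + 156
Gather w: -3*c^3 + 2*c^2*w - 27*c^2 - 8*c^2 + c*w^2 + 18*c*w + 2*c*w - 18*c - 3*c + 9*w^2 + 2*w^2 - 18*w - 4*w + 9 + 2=-3*c^3 - 35*c^2 - 21*c + w^2*(c + 11) + w*(2*c^2 + 20*c - 22) + 11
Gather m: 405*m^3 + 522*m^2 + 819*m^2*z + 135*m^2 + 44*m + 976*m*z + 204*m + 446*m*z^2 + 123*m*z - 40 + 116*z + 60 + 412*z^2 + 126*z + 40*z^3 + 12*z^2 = 405*m^3 + m^2*(819*z + 657) + m*(446*z^2 + 1099*z + 248) + 40*z^3 + 424*z^2 + 242*z + 20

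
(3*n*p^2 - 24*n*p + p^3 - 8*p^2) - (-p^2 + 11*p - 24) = 3*n*p^2 - 24*n*p + p^3 - 7*p^2 - 11*p + 24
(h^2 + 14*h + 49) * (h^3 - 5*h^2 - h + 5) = h^5 + 9*h^4 - 22*h^3 - 254*h^2 + 21*h + 245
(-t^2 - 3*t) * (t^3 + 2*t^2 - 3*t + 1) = -t^5 - 5*t^4 - 3*t^3 + 8*t^2 - 3*t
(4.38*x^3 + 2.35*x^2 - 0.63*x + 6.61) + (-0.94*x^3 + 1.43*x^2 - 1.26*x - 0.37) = 3.44*x^3 + 3.78*x^2 - 1.89*x + 6.24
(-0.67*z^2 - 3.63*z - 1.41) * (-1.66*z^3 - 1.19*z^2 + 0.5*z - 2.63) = 1.1122*z^5 + 6.8231*z^4 + 6.3253*z^3 + 1.625*z^2 + 8.8419*z + 3.7083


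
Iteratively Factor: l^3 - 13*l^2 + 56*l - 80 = (l - 5)*(l^2 - 8*l + 16) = (l - 5)*(l - 4)*(l - 4)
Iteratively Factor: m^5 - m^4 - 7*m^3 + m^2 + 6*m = (m + 2)*(m^4 - 3*m^3 - m^2 + 3*m) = (m + 1)*(m + 2)*(m^3 - 4*m^2 + 3*m) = (m - 3)*(m + 1)*(m + 2)*(m^2 - m) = (m - 3)*(m - 1)*(m + 1)*(m + 2)*(m)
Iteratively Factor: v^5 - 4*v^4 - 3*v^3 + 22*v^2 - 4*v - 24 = (v - 2)*(v^4 - 2*v^3 - 7*v^2 + 8*v + 12) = (v - 2)*(v + 2)*(v^3 - 4*v^2 + v + 6) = (v - 2)*(v + 1)*(v + 2)*(v^2 - 5*v + 6) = (v - 2)^2*(v + 1)*(v + 2)*(v - 3)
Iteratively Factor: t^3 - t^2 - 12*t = (t - 4)*(t^2 + 3*t) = t*(t - 4)*(t + 3)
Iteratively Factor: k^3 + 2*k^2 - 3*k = (k - 1)*(k^2 + 3*k) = (k - 1)*(k + 3)*(k)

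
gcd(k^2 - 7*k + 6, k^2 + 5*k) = 1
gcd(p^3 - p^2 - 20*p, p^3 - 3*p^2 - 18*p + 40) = p^2 - p - 20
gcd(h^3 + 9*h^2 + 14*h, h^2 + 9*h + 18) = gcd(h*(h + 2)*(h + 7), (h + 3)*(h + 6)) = 1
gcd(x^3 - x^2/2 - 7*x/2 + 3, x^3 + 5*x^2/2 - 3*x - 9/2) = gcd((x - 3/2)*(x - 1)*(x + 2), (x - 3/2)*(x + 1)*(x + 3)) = x - 3/2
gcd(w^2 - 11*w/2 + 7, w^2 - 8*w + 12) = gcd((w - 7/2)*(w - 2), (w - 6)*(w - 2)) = w - 2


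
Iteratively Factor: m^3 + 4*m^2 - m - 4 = (m + 1)*(m^2 + 3*m - 4) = (m - 1)*(m + 1)*(m + 4)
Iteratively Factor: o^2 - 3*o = (o - 3)*(o)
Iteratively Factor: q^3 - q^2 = (q)*(q^2 - q) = q*(q - 1)*(q)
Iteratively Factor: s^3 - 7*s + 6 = (s - 2)*(s^2 + 2*s - 3) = (s - 2)*(s + 3)*(s - 1)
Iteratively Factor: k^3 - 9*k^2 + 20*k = (k - 5)*(k^2 - 4*k) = (k - 5)*(k - 4)*(k)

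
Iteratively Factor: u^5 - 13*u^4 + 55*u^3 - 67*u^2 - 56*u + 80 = (u + 1)*(u^4 - 14*u^3 + 69*u^2 - 136*u + 80) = (u - 4)*(u + 1)*(u^3 - 10*u^2 + 29*u - 20) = (u - 4)^2*(u + 1)*(u^2 - 6*u + 5) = (u - 4)^2*(u - 1)*(u + 1)*(u - 5)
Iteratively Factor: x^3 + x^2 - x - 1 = (x + 1)*(x^2 - 1) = (x + 1)^2*(x - 1)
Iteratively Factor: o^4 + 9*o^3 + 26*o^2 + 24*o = (o)*(o^3 + 9*o^2 + 26*o + 24) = o*(o + 4)*(o^2 + 5*o + 6) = o*(o + 3)*(o + 4)*(o + 2)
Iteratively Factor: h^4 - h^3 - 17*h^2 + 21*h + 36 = (h + 4)*(h^3 - 5*h^2 + 3*h + 9) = (h - 3)*(h + 4)*(h^2 - 2*h - 3) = (h - 3)*(h + 1)*(h + 4)*(h - 3)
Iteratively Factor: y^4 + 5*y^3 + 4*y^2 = (y + 4)*(y^3 + y^2) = y*(y + 4)*(y^2 + y) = y*(y + 1)*(y + 4)*(y)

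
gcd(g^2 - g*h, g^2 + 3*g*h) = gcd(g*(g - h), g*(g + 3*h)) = g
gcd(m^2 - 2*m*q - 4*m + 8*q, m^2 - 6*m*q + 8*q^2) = -m + 2*q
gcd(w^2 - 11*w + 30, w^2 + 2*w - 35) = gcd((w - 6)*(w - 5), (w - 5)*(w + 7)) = w - 5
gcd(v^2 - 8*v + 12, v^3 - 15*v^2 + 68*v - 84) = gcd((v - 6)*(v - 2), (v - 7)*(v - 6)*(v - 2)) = v^2 - 8*v + 12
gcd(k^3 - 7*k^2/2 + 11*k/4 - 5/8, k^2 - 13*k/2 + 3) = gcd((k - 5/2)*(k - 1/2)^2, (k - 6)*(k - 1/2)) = k - 1/2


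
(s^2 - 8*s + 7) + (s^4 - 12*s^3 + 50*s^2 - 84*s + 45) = s^4 - 12*s^3 + 51*s^2 - 92*s + 52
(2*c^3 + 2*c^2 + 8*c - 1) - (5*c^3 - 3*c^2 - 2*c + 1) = -3*c^3 + 5*c^2 + 10*c - 2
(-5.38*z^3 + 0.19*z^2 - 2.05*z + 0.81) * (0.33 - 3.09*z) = 16.6242*z^4 - 2.3625*z^3 + 6.3972*z^2 - 3.1794*z + 0.2673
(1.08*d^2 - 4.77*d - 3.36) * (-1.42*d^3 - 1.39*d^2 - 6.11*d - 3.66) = -1.5336*d^5 + 5.2722*d^4 + 4.8027*d^3 + 29.8623*d^2 + 37.9878*d + 12.2976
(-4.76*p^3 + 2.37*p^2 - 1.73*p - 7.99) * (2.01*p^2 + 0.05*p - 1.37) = -9.5676*p^5 + 4.5257*p^4 + 3.1624*p^3 - 19.3933*p^2 + 1.9706*p + 10.9463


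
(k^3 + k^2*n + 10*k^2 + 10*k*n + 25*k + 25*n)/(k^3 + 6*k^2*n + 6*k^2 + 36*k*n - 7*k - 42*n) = (k^3 + k^2*n + 10*k^2 + 10*k*n + 25*k + 25*n)/(k^3 + 6*k^2*n + 6*k^2 + 36*k*n - 7*k - 42*n)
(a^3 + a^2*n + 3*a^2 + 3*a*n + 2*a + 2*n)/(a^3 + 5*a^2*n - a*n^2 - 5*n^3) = (a^2 + 3*a + 2)/(a^2 + 4*a*n - 5*n^2)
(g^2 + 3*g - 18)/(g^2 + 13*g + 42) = (g - 3)/(g + 7)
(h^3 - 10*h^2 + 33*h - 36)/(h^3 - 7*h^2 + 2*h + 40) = (h^2 - 6*h + 9)/(h^2 - 3*h - 10)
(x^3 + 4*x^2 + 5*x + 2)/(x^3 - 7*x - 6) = (x + 1)/(x - 3)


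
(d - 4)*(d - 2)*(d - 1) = d^3 - 7*d^2 + 14*d - 8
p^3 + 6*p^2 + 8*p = p*(p + 2)*(p + 4)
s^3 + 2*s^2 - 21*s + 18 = (s - 3)*(s - 1)*(s + 6)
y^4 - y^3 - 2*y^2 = y^2*(y - 2)*(y + 1)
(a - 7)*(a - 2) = a^2 - 9*a + 14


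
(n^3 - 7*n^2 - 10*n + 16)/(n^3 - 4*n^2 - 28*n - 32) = (n - 1)/(n + 2)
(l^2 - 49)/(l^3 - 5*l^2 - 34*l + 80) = (l^2 - 49)/(l^3 - 5*l^2 - 34*l + 80)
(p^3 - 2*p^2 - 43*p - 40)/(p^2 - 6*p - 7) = (p^2 - 3*p - 40)/(p - 7)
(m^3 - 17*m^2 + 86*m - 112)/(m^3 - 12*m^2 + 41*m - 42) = (m - 8)/(m - 3)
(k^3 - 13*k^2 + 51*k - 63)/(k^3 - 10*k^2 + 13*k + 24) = (k^2 - 10*k + 21)/(k^2 - 7*k - 8)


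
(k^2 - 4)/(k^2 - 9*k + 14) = (k + 2)/(k - 7)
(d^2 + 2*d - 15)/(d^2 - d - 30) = (d - 3)/(d - 6)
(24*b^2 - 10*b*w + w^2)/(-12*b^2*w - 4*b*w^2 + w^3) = (-4*b + w)/(w*(2*b + w))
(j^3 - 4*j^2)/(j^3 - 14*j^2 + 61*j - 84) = j^2/(j^2 - 10*j + 21)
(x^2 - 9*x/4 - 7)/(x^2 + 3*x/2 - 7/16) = 4*(x - 4)/(4*x - 1)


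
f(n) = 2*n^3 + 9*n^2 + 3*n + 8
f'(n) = 6*n^2 + 18*n + 3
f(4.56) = 398.46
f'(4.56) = 209.84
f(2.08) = 71.18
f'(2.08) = 66.40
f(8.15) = 1712.94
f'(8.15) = 548.24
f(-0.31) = 7.88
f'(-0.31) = -2.00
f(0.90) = 19.45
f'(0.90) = 24.06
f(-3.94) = 13.57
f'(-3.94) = 25.22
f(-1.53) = 17.31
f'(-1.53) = -10.49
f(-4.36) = 0.24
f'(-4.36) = 38.58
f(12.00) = 4796.00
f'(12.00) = 1083.00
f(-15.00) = -4762.00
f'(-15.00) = 1083.00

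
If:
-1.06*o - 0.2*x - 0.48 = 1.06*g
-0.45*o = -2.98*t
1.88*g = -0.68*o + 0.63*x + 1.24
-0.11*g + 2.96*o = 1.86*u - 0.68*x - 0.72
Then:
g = 0.631918238993711*x + 1.28993710691824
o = -0.82059748427673*x - 1.74276729559748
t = -0.123915727491452*x - 0.263169558060023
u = -0.977677182660445*x - 2.46262595523095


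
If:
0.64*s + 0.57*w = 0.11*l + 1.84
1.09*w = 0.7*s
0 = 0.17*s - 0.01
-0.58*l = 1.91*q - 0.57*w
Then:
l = -16.19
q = 4.93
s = 0.06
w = 0.04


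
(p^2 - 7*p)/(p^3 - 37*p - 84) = p/(p^2 + 7*p + 12)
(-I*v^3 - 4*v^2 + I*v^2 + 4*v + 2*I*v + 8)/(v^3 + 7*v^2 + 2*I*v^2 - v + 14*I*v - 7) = (-I*v^3 + v^2*(-4 + I) + 2*v*(2 + I) + 8)/(v^3 + v^2*(7 + 2*I) + v*(-1 + 14*I) - 7)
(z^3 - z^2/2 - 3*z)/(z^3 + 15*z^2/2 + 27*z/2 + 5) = z*(2*z^2 - z - 6)/(2*z^3 + 15*z^2 + 27*z + 10)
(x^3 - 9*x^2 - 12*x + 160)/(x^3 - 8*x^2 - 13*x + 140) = (x - 8)/(x - 7)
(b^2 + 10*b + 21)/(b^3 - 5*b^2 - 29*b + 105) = (b^2 + 10*b + 21)/(b^3 - 5*b^2 - 29*b + 105)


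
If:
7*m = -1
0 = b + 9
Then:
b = -9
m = -1/7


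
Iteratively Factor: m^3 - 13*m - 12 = (m + 3)*(m^2 - 3*m - 4) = (m + 1)*(m + 3)*(m - 4)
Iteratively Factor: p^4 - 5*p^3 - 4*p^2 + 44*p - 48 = (p + 3)*(p^3 - 8*p^2 + 20*p - 16) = (p - 2)*(p + 3)*(p^2 - 6*p + 8) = (p - 2)^2*(p + 3)*(p - 4)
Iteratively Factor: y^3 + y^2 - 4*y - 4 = (y - 2)*(y^2 + 3*y + 2) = (y - 2)*(y + 1)*(y + 2)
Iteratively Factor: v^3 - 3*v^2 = (v)*(v^2 - 3*v) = v*(v - 3)*(v)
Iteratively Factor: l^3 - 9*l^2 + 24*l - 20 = (l - 2)*(l^2 - 7*l + 10) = (l - 5)*(l - 2)*(l - 2)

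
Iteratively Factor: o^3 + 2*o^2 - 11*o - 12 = (o + 4)*(o^2 - 2*o - 3) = (o + 1)*(o + 4)*(o - 3)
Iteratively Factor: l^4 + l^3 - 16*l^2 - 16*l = (l + 4)*(l^3 - 3*l^2 - 4*l) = (l - 4)*(l + 4)*(l^2 + l) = (l - 4)*(l + 1)*(l + 4)*(l)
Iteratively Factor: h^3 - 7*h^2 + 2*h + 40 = (h + 2)*(h^2 - 9*h + 20) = (h - 5)*(h + 2)*(h - 4)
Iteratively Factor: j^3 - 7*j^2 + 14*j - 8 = (j - 2)*(j^2 - 5*j + 4) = (j - 4)*(j - 2)*(j - 1)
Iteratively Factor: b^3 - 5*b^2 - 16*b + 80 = (b - 4)*(b^2 - b - 20) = (b - 5)*(b - 4)*(b + 4)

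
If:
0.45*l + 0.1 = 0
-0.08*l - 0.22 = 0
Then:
No Solution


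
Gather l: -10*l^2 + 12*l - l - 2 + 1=-10*l^2 + 11*l - 1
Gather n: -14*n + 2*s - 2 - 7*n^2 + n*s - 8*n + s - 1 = -7*n^2 + n*(s - 22) + 3*s - 3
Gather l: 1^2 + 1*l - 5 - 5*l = -4*l - 4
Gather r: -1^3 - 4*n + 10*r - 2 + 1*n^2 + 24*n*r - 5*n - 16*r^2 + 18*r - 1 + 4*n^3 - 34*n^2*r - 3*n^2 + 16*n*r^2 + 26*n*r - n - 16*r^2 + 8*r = 4*n^3 - 2*n^2 - 10*n + r^2*(16*n - 32) + r*(-34*n^2 + 50*n + 36) - 4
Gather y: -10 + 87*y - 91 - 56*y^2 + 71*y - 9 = -56*y^2 + 158*y - 110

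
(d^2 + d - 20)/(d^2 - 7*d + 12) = (d + 5)/(d - 3)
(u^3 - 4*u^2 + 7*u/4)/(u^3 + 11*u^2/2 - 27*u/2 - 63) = u*(2*u - 1)/(2*(u^2 + 9*u + 18))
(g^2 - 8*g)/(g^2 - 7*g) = (g - 8)/(g - 7)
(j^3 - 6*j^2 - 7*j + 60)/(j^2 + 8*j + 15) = (j^2 - 9*j + 20)/(j + 5)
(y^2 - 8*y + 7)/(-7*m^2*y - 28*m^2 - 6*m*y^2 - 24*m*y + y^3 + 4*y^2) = (-y^2 + 8*y - 7)/(7*m^2*y + 28*m^2 + 6*m*y^2 + 24*m*y - y^3 - 4*y^2)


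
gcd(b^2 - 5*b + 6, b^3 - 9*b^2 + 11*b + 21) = b - 3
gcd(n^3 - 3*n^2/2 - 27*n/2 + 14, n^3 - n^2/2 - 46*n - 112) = n + 7/2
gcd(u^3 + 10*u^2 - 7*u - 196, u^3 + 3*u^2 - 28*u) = u^2 + 3*u - 28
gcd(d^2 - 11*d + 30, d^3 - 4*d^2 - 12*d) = d - 6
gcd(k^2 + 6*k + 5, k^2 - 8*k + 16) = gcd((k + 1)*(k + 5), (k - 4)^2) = 1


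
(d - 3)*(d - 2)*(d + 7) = d^3 + 2*d^2 - 29*d + 42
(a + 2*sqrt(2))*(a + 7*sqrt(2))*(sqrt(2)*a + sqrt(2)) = sqrt(2)*a^3 + sqrt(2)*a^2 + 18*a^2 + 18*a + 28*sqrt(2)*a + 28*sqrt(2)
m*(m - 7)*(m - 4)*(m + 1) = m^4 - 10*m^3 + 17*m^2 + 28*m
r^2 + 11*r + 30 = (r + 5)*(r + 6)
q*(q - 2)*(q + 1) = q^3 - q^2 - 2*q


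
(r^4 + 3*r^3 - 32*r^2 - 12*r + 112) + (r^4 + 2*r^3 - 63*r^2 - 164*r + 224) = 2*r^4 + 5*r^3 - 95*r^2 - 176*r + 336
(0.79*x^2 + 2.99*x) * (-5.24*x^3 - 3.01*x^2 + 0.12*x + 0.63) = -4.1396*x^5 - 18.0455*x^4 - 8.9051*x^3 + 0.8565*x^2 + 1.8837*x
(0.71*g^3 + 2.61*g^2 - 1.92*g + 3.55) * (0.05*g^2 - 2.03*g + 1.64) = 0.0355*g^5 - 1.3108*g^4 - 4.2299*g^3 + 8.3555*g^2 - 10.3553*g + 5.822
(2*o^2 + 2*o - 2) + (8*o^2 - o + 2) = 10*o^2 + o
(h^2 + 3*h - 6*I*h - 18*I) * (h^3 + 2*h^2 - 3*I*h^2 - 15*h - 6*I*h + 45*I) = h^5 + 5*h^4 - 9*I*h^4 - 27*h^3 - 45*I*h^3 - 135*h^2 + 81*I*h^2 + 162*h + 405*I*h + 810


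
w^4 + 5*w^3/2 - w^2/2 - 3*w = w*(w - 1)*(w + 3/2)*(w + 2)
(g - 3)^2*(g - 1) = g^3 - 7*g^2 + 15*g - 9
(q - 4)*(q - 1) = q^2 - 5*q + 4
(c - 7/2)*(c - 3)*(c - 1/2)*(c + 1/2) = c^4 - 13*c^3/2 + 41*c^2/4 + 13*c/8 - 21/8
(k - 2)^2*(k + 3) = k^3 - k^2 - 8*k + 12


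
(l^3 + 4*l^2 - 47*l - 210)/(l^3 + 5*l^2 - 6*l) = (l^2 - 2*l - 35)/(l*(l - 1))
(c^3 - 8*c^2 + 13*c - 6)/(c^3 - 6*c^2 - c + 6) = (c - 1)/(c + 1)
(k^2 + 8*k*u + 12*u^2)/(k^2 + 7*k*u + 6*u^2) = (k + 2*u)/(k + u)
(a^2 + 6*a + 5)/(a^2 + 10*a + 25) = (a + 1)/(a + 5)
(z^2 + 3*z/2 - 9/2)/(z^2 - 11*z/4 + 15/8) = 4*(z + 3)/(4*z - 5)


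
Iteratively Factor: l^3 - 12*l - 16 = (l + 2)*(l^2 - 2*l - 8) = (l + 2)^2*(l - 4)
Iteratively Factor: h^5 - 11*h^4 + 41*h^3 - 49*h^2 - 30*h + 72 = (h - 4)*(h^4 - 7*h^3 + 13*h^2 + 3*h - 18) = (h - 4)*(h - 3)*(h^3 - 4*h^2 + h + 6) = (h - 4)*(h - 3)^2*(h^2 - h - 2) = (h - 4)*(h - 3)^2*(h + 1)*(h - 2)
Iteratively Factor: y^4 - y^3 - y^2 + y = (y)*(y^3 - y^2 - y + 1) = y*(y - 1)*(y^2 - 1) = y*(y - 1)*(y + 1)*(y - 1)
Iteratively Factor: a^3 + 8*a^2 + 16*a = (a + 4)*(a^2 + 4*a) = (a + 4)^2*(a)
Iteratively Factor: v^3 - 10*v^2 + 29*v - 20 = (v - 4)*(v^2 - 6*v + 5) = (v - 4)*(v - 1)*(v - 5)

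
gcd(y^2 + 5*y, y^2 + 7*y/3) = y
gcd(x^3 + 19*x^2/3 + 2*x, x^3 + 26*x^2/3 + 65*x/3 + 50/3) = 1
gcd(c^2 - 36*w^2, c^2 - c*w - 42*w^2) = c + 6*w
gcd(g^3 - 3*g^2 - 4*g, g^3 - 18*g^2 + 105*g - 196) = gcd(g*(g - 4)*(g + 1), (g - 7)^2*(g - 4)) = g - 4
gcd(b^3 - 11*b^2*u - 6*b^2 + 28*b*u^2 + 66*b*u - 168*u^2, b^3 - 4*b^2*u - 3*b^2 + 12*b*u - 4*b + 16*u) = -b + 4*u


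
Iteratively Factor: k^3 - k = (k - 1)*(k^2 + k) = k*(k - 1)*(k + 1)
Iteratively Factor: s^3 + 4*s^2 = (s + 4)*(s^2) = s*(s + 4)*(s)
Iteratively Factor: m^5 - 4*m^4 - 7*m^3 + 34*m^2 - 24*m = (m - 1)*(m^4 - 3*m^3 - 10*m^2 + 24*m) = (m - 1)*(m + 3)*(m^3 - 6*m^2 + 8*m) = m*(m - 1)*(m + 3)*(m^2 - 6*m + 8) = m*(m - 4)*(m - 1)*(m + 3)*(m - 2)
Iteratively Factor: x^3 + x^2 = (x)*(x^2 + x) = x^2*(x + 1)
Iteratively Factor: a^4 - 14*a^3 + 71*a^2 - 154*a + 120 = (a - 4)*(a^3 - 10*a^2 + 31*a - 30) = (a - 4)*(a - 3)*(a^2 - 7*a + 10) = (a - 4)*(a - 3)*(a - 2)*(a - 5)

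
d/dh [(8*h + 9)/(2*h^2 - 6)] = (4*h^2 - h*(8*h + 9) - 12)/(h^2 - 3)^2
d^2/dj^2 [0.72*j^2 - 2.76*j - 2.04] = 1.44000000000000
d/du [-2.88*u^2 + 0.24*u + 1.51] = 0.24 - 5.76*u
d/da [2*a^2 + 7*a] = 4*a + 7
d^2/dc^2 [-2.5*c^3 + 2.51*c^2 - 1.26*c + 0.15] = 5.02 - 15.0*c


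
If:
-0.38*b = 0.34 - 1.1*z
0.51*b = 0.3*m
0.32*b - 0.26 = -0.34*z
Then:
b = 0.35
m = 0.60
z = 0.43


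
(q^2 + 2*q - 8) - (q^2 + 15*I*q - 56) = 2*q - 15*I*q + 48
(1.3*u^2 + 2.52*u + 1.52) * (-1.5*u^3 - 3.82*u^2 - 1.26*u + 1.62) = -1.95*u^5 - 8.746*u^4 - 13.5444*u^3 - 6.8756*u^2 + 2.1672*u + 2.4624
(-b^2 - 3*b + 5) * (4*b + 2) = -4*b^3 - 14*b^2 + 14*b + 10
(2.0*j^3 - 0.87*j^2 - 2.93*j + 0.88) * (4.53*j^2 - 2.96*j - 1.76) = 9.06*j^5 - 9.8611*j^4 - 14.2177*j^3 + 14.1904*j^2 + 2.552*j - 1.5488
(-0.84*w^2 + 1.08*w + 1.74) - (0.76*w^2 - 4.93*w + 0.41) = -1.6*w^2 + 6.01*w + 1.33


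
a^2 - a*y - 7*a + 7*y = (a - 7)*(a - y)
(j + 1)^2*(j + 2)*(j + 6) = j^4 + 10*j^3 + 29*j^2 + 32*j + 12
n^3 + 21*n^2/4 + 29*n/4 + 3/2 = (n + 1/4)*(n + 2)*(n + 3)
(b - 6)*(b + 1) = b^2 - 5*b - 6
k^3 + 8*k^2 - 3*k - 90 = (k - 3)*(k + 5)*(k + 6)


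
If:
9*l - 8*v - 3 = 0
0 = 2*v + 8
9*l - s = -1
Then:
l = -29/9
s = -28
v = -4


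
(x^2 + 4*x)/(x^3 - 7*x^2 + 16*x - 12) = x*(x + 4)/(x^3 - 7*x^2 + 16*x - 12)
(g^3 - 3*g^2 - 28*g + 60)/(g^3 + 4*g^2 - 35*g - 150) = (g - 2)/(g + 5)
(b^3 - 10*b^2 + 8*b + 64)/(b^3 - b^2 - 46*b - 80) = (b - 4)/(b + 5)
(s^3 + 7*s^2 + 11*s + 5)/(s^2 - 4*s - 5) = (s^2 + 6*s + 5)/(s - 5)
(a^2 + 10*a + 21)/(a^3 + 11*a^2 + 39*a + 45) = (a + 7)/(a^2 + 8*a + 15)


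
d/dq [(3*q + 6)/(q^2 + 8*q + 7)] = 3*(q^2 + 8*q - 2*(q + 2)*(q + 4) + 7)/(q^2 + 8*q + 7)^2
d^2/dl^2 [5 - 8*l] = 0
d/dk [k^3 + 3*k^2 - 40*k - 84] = 3*k^2 + 6*k - 40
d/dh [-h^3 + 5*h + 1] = 5 - 3*h^2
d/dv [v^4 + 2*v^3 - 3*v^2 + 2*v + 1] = 4*v^3 + 6*v^2 - 6*v + 2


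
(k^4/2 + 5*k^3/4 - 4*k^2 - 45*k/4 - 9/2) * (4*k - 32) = 2*k^5 - 11*k^4 - 56*k^3 + 83*k^2 + 342*k + 144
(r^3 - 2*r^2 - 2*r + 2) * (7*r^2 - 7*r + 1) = 7*r^5 - 21*r^4 + r^3 + 26*r^2 - 16*r + 2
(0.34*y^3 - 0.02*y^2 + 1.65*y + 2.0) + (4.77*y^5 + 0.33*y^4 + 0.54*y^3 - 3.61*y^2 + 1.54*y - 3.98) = 4.77*y^5 + 0.33*y^4 + 0.88*y^3 - 3.63*y^2 + 3.19*y - 1.98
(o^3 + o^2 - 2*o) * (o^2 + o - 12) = o^5 + 2*o^4 - 13*o^3 - 14*o^2 + 24*o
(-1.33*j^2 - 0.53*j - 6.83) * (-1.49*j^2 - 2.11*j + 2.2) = 1.9817*j^4 + 3.596*j^3 + 8.369*j^2 + 13.2453*j - 15.026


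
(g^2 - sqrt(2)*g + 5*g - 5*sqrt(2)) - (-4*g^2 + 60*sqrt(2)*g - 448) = 5*g^2 - 61*sqrt(2)*g + 5*g - 5*sqrt(2) + 448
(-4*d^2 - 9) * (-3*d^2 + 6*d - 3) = 12*d^4 - 24*d^3 + 39*d^2 - 54*d + 27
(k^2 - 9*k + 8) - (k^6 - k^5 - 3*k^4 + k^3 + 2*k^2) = -k^6 + k^5 + 3*k^4 - k^3 - k^2 - 9*k + 8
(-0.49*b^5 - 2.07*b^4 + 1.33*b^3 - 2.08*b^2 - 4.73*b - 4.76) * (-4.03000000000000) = 1.9747*b^5 + 8.3421*b^4 - 5.3599*b^3 + 8.3824*b^2 + 19.0619*b + 19.1828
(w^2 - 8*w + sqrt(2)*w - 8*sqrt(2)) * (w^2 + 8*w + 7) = w^4 + sqrt(2)*w^3 - 57*w^2 - 57*sqrt(2)*w - 56*w - 56*sqrt(2)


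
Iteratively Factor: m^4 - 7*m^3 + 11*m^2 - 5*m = (m)*(m^3 - 7*m^2 + 11*m - 5) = m*(m - 1)*(m^2 - 6*m + 5) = m*(m - 5)*(m - 1)*(m - 1)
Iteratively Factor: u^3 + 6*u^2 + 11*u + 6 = (u + 3)*(u^2 + 3*u + 2) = (u + 2)*(u + 3)*(u + 1)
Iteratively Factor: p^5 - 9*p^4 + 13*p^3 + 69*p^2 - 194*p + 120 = (p - 5)*(p^4 - 4*p^3 - 7*p^2 + 34*p - 24) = (p - 5)*(p - 2)*(p^3 - 2*p^2 - 11*p + 12) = (p - 5)*(p - 4)*(p - 2)*(p^2 + 2*p - 3) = (p - 5)*(p - 4)*(p - 2)*(p - 1)*(p + 3)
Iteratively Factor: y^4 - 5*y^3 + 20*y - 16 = (y - 4)*(y^3 - y^2 - 4*y + 4) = (y - 4)*(y - 1)*(y^2 - 4) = (y - 4)*(y - 1)*(y + 2)*(y - 2)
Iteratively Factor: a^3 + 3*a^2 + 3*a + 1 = (a + 1)*(a^2 + 2*a + 1) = (a + 1)^2*(a + 1)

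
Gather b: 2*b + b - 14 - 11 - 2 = 3*b - 27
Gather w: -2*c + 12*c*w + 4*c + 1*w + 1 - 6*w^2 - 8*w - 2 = 2*c - 6*w^2 + w*(12*c - 7) - 1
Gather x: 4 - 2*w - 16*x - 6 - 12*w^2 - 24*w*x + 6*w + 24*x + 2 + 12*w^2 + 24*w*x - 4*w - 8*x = 0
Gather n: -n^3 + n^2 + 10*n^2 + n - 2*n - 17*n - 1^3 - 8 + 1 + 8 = -n^3 + 11*n^2 - 18*n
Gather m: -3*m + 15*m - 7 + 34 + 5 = 12*m + 32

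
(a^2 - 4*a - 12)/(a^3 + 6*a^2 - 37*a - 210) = (a + 2)/(a^2 + 12*a + 35)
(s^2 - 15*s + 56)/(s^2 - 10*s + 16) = (s - 7)/(s - 2)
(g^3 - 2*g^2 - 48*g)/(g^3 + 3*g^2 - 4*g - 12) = g*(g^2 - 2*g - 48)/(g^3 + 3*g^2 - 4*g - 12)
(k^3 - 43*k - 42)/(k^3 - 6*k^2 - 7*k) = (k + 6)/k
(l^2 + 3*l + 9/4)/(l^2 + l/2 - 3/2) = (l + 3/2)/(l - 1)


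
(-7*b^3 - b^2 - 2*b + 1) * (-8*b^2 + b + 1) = 56*b^5 + b^4 + 8*b^3 - 11*b^2 - b + 1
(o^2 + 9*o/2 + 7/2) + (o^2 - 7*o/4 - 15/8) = 2*o^2 + 11*o/4 + 13/8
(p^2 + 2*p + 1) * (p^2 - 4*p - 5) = p^4 - 2*p^3 - 12*p^2 - 14*p - 5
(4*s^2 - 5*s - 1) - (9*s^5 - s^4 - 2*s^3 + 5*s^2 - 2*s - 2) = -9*s^5 + s^4 + 2*s^3 - s^2 - 3*s + 1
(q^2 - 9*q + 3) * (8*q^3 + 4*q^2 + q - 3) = 8*q^5 - 68*q^4 - 11*q^3 + 30*q - 9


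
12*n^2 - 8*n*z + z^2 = (-6*n + z)*(-2*n + z)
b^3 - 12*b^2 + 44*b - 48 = (b - 6)*(b - 4)*(b - 2)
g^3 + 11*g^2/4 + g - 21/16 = (g - 1/2)*(g + 3/2)*(g + 7/4)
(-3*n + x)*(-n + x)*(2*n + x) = 6*n^3 - 5*n^2*x - 2*n*x^2 + x^3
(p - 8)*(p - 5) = p^2 - 13*p + 40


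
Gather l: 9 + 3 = 12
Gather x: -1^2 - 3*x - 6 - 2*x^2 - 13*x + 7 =-2*x^2 - 16*x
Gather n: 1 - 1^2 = 0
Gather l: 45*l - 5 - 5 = 45*l - 10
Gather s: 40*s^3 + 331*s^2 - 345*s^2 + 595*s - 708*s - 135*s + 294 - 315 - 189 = 40*s^3 - 14*s^2 - 248*s - 210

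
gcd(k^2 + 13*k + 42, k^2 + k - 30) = k + 6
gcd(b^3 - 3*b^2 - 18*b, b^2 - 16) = 1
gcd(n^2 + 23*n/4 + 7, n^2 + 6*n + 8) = n + 4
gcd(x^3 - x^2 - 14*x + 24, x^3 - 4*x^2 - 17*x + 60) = x^2 + x - 12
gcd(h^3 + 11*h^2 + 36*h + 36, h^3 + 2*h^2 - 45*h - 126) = h^2 + 9*h + 18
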